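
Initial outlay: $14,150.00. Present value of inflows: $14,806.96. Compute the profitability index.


Formula: PI = PV(cash flows) / initial investment
Substituting: PI = $14,806.96 / $14,150.00
PI = 1.0464

1.0464


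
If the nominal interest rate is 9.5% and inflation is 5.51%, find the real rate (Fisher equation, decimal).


Formula: (1 + r_real) = (1 + r_nom) / (1 + inflation)
Substituting: (1 + r_real) = 1.095 / 1.0551
(1 + r_real) = 1.037816
r_real = 1.037816 - 1 = 0.037816

0.037816


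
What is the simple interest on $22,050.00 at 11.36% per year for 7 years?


Formula: I = P * r * t
Substituting: I = $22,050.00 * 0.1136 * 7
Step: I = $22,050.00 * 0.7952
I = $17,534.16

$17,534.16


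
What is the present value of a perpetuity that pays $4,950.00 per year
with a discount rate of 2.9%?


Formula: PV = C / r
Substituting: PV = $4,950.00 / 0.029
PV = $170,689.66

$170,689.66


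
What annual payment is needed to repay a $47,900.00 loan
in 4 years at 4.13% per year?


Formula: PMT = PV * r / (1 - (1+r)^(-n))
Denominator: 1 - (1 + 0.0413)^(-4) = 0.149457
Numerator: $47,900.00 * 0.0413 = 1978.27
PMT = 1978.27 / 0.149457 = $13,236.43

$13,236.43


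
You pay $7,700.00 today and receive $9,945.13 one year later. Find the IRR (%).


Formula: IRR = C1/C0 - 1
Substituting: IRR = $9,945.13 / $7,700.00 - 1
Ratio: 1.291575 - 1 = 0.291575
IRR = 29.1575%

29.1575%


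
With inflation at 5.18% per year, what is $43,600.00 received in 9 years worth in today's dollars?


Formula: Real value = nominal / (1 + inflation)^years
Price level: (1 + 0.0518)^9 = 1.575428
Real value = $43,600.00 / 1.575428 = $27,675.02

$27,675.02


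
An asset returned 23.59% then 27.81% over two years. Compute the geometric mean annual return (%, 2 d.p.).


Formula: Geometric mean = ((1+r1)*(1+r2))^(1/2) - 1
Product: (1 + 0.2359) * (1 + 0.2781) = 1.2359 * 1.2781 = 1.579604
Square root: 1.579604^0.5 = 1.256823
Geometric mean = 1.256823 - 1 = 0.256823
As percentage: 25.68%

25.68%


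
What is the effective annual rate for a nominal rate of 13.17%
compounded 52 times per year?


Formula: EAR = (1 + r/m)^m - 1
Period rate: r/m = 0.1317 / 52 = 0.002533
Compounding: (1 + 0.002533)^52 = 1.140576
EAR = 1.140576 - 1 = 0.140576

0.140576


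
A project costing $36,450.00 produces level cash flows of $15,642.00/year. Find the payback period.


Formula: Payback = investment / annual cash flow
Substituting: Payback = $36,450.00 / $15,642.00
Payback = 2.3303 years

2.3303 years


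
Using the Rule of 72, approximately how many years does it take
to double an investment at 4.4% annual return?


Formula: Years ≈ 72 / r
Substituting: Years ≈ 72 / 4.4
Years ≈ 16.4

16.4 years


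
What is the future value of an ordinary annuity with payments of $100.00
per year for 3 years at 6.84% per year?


Formula: FV = PMT * ((1+r)^n - 1) / r
Growth factor: (1 + 0.0684)^3 = 1.219556
Numerator: 1.219556 - 1 = 0.219556
FV = $100.00 * 0.219556 / 0.0684 = $320.99

$320.99


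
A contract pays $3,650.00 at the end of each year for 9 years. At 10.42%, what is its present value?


Formula: PV = PMT * (1 - (1+r)^(-n)) / r
Discount factor: (1 + 0.1042)^(-9) = 0.409798
Bracket: 1 - 0.409798 = 0.590202
PV = $3,650.00 * 0.590202 / 0.1042 = $20,674.05

$20,674.05


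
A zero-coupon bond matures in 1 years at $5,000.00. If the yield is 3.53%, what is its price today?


Formula: Price = FV / (1 + r)^n
Substituting: Price = $5,000.00 / (1 + 0.0353)^1
Discount factor: (1.0353)^1 = 1.0353
Price = $5,000.00 / 1.0353 = $4,829.52

$4,829.52


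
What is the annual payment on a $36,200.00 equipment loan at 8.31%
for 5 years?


Formula: PMT = PV * r / (1 - (1+r)^(-n))
Denominator: 1 - (1 + 0.0831)^(-5) = 0.329101
Numerator: $36,200.00 * 0.0831 = 3008.22
PMT = 3008.22 / 0.329101 = $9,140.72

$9,140.72


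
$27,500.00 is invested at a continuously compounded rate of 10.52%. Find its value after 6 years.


Formula: FV = P * e^(r*t)
Exponent: r*t = 0.1052 * 6 = 0.6312
e^(0.6312) = 1.879865
FV = $27,500.00 * 1.879865 = $51,696.29

$51,696.29


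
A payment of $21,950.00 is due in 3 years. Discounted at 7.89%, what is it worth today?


Formula: PV = FV / (1 + r)^n
Substituting: PV = $21,950.00 / (1 + 0.0789)^3
Discount factor: (1.0789)^3 = 1.255867
PV = $21,950.00 / 1.255867 = $17,477.97

$17,477.97


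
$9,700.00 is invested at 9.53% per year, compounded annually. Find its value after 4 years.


Formula: FV = P * (1 + r)^n
Substituting: FV = $9,700.00 * (1 + 0.0953)^4
Growth factor: (1.0953)^4 = 1.439237
FV = $9,700.00 * 1.439237 = $13,960.60

$13,960.60


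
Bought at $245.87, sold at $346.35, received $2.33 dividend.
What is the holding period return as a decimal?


Formula: HPR = (P1 - P0 + D) / P0
Gain: $346.35 - $245.87 + $2.33 = $102.81
HPR = $102.81 / $245.87 = 0.4181

0.4181


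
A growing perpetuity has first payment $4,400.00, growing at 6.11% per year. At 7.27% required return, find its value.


Formula: PV = C / (r - g)
Spread: r - g = 0.0727 - 0.0611 = 0.0116
Substituting: PV = $4,400.00 / 0.0116
PV = $379,310.34

$379,310.34


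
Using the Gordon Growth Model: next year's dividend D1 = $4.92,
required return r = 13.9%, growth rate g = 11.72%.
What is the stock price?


Formula: P = D1 / (r - g)
Spread: r - g = 0.139 - 0.1172 = 0.0218
Substituting: P = $4.92 / 0.0218
P = $225.69

$225.69


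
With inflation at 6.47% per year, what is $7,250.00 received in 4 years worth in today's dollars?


Formula: Real value = nominal / (1 + inflation)^years
Price level: (1 + 0.0647)^4 = 1.285017
Real value = $7,250.00 / 1.285017 = $5,641.95

$5,641.95


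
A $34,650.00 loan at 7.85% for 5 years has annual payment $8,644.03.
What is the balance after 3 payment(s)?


Formula: Balance = PV*(1+r)^k - PMT*((1+r)^k - 1)/r
Growth: (1 + 0.0785)^3 = 1.25447
Accumulated factor: ((1+r)^k - 1)/r = 3.241662
Balance = $34,650.00 * 1.25447 - $8,644.03 * 3.241662
Balance = $15,446.38

$15,446.38


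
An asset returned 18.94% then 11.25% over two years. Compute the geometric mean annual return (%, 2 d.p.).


Formula: Geometric mean = ((1+r1)*(1+r2))^(1/2) - 1
Product: (1 + 0.1894) * (1 + 0.1125) = 1.1894 * 1.1125 = 1.323208
Square root: 1.323208^0.5 = 1.150308
Geometric mean = 1.150308 - 1 = 0.150308
As percentage: 15.03%

15.03%


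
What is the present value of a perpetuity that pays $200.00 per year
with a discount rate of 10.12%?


Formula: PV = C / r
Substituting: PV = $200.00 / 0.1012
PV = $1,976.28

$1,976.28


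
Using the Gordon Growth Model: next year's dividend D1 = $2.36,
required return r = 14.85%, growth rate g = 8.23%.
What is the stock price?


Formula: P = D1 / (r - g)
Spread: r - g = 0.1485 - 0.0823 = 0.0662
Substituting: P = $2.36 / 0.0662
P = $35.65

$35.65


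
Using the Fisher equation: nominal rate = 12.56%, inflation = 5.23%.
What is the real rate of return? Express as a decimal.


Formula: (1 + r_real) = (1 + r_nom) / (1 + inflation)
Substituting: (1 + r_real) = 1.1256 / 1.0523
(1 + r_real) = 1.069657
r_real = 1.069657 - 1 = 0.069657

0.069657


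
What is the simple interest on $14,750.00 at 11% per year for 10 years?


Formula: I = P * r * t
Substituting: I = $14,750.00 * 0.11 * 10
Step: I = $14,750.00 * 1.1
I = $16,225.00

$16,225.00


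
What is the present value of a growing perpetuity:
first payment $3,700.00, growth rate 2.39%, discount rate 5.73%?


Formula: PV = C / (r - g)
Spread: r - g = 0.0573 - 0.0239 = 0.0334
Substituting: PV = $3,700.00 / 0.0334
PV = $110,778.44

$110,778.44


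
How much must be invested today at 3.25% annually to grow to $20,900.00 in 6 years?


Formula: PV = FV / (1 + r)^n
Substituting: PV = $20,900.00 / (1 + 0.0325)^6
Discount factor: (1.0325)^6 = 1.211547
PV = $20,900.00 / 1.211547 = $17,250.67

$17,250.67


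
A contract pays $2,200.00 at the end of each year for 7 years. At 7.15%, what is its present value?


Formula: PV = PMT * (1 - (1+r)^(-n)) / r
Discount factor: (1 + 0.0715)^(-7) = 0.616673
Bracket: 1 - 0.616673 = 0.383327
PV = $2,200.00 * 0.383327 / 0.0715 = $11,794.68

$11,794.68


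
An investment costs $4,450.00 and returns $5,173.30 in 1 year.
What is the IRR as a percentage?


Formula: IRR = C1/C0 - 1
Substituting: IRR = $5,173.30 / $4,450.00 - 1
Ratio: 1.162539 - 1 = 0.162539
IRR = 16.2539%

16.2539%


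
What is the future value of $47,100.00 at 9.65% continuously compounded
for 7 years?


Formula: FV = P * e^(r*t)
Exponent: r*t = 0.0965 * 7 = 0.6755
e^(0.6755) = 1.965015
FV = $47,100.00 * 1.965015 = $92,552.22

$92,552.22


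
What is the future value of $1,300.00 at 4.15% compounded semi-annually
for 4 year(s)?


Formula: FV = P * (1 + r/m)^(m*t)
Period rate: r/m = 0.0415 / 2 = 0.02075
Total periods: m*t = 2 * 4 = 8
Growth factor: (1 + 0.02075)^8 = 1.178569
FV = $1,300.00 * 1.178569 = $1,532.14

$1,532.14


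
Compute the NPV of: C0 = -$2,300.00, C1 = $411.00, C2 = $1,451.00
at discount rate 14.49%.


Formula: NPV = C0 + C1/(1+r) + C2/(1+r)^2
Discount C1: $411.00 / (1 + 0.1449) = $358.98
Discount C2: $1,451.00 / (1 + 0.1449)^2 = $1,106.96
NPV = -$2,300.00 + $358.98 + $1,106.96 = -$834.06

-$834.06


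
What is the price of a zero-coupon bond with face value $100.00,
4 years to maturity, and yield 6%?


Formula: Price = FV / (1 + r)^n
Substituting: Price = $100.00 / (1 + 0.06)^4
Discount factor: (1.06)^4 = 1.262477
Price = $100.00 / 1.262477 = $79.21

$79.21


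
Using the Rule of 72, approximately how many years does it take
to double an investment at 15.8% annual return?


Formula: Years ≈ 72 / r
Substituting: Years ≈ 72 / 15.8
Years ≈ 4.6

4.6 years


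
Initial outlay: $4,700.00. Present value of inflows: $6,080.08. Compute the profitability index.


Formula: PI = PV(cash flows) / initial investment
Substituting: PI = $6,080.08 / $4,700.00
PI = 1.2936

1.2936


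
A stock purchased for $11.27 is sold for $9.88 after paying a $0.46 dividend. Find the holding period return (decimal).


Formula: HPR = (P1 - P0 + D) / P0
Gain: $9.88 - $11.27 + $0.46 = -$0.93
HPR = -$0.93 / $11.27 = -0.0825

-0.0825


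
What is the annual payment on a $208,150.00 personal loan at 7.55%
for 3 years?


Formula: PMT = PV * r / (1 - (1+r)^(-n))
Denominator: 1 - (1 + 0.0755)^(-3) = 0.196162
Numerator: $208,150.00 * 0.0755 = 15715.325
PMT = 15715.325 / 0.196162 = $80,114.18

$80,114.18


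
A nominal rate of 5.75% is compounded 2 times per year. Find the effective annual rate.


Formula: EAR = (1 + r/m)^m - 1
Period rate: r/m = 0.0575 / 2 = 0.02875
Compounding: (1 + 0.02875)^2 = 1.058327
EAR = 1.058327 - 1 = 0.058327

0.058327


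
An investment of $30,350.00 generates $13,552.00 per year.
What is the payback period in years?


Formula: Payback = investment / annual cash flow
Substituting: Payback = $30,350.00 / $13,552.00
Payback = 2.2395 years

2.2395 years


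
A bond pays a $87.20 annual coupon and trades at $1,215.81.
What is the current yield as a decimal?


Formula: Current yield = annual coupon / price
Substituting: CY = $87.20 / $1,215.81
CY = 0.071722

0.071722


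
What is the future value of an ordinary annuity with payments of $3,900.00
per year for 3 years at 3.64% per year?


Formula: FV = PMT * ((1+r)^n - 1) / r
Growth factor: (1 + 0.0364)^3 = 1.113223
Numerator: 1.113223 - 1 = 0.113223
FV = $3,900.00 * 0.113223 / 0.0364 = $12,131.05

$12,131.05


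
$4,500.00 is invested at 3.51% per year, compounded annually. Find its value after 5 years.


Formula: FV = P * (1 + r)^n
Substituting: FV = $4,500.00 * (1 + 0.0351)^5
Growth factor: (1.0351)^5 = 1.18826
FV = $4,500.00 * 1.18826 = $5,347.17

$5,347.17


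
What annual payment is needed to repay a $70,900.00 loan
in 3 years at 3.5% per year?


Formula: PMT = PV * r / (1 - (1+r)^(-n))
Denominator: 1 - (1 + 0.035)^(-3) = 0.098057
Numerator: $70,900.00 * 0.035 = 2481.5
PMT = 2481.5 / 0.098057 = $25,306.63

$25,306.63


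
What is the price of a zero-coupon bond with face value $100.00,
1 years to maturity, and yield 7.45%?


Formula: Price = FV / (1 + r)^n
Substituting: Price = $100.00 / (1 + 0.0745)^1
Discount factor: (1.0745)^1 = 1.0745
Price = $100.00 / 1.0745 = $93.07

$93.07


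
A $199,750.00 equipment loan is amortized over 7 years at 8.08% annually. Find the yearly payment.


Formula: PMT = PV * r / (1 - (1+r)^(-n))
Denominator: 1 - (1 + 0.0808)^(-7) = 0.419526
Numerator: $199,750.00 * 0.0808 = 16139.8
PMT = 16139.8 / 0.419526 = $38,471.50

$38,471.50


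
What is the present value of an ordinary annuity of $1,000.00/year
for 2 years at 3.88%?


Formula: PV = PMT * (1 - (1+r)^(-n)) / r
Discount factor: (1 + 0.0388)^(-2) = 0.926694
Bracket: 1 - 0.926694 = 0.073306
PV = $1,000.00 * 0.073306 / 0.0388 = $1,889.34

$1,889.34


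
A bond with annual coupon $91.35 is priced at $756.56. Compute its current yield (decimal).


Formula: Current yield = annual coupon / price
Substituting: CY = $91.35 / $756.56
CY = 0.120744

0.120744


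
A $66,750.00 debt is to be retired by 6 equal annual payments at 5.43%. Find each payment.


Formula: PMT = PV * r / (1 - (1+r)^(-n))
Denominator: 1 - (1 + 0.0543)^(-6) = 0.27186
Numerator: $66,750.00 * 0.0543 = 3624.525
PMT = 3624.525 / 0.27186 = $13,332.31

$13,332.31


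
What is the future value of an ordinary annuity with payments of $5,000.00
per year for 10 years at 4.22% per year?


Formula: FV = PMT * ((1+r)^n - 1) / r
Growth factor: (1 + 0.0422)^10 = 1.511857
Numerator: 1.511857 - 1 = 0.511857
FV = $5,000.00 * 0.511857 / 0.0422 = $60,646.55

$60,646.55


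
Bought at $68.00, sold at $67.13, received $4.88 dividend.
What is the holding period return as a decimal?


Formula: HPR = (P1 - P0 + D) / P0
Gain: $67.13 - $68.00 + $4.88 = $4.01
HPR = $4.01 / $68.00 = 0.059

0.059


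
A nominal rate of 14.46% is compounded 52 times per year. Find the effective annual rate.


Formula: EAR = (1 + r/m)^m - 1
Period rate: r/m = 0.1446 / 52 = 0.002781
Compounding: (1 + 0.002781)^52 = 1.155345
EAR = 1.155345 - 1 = 0.155345

0.155345


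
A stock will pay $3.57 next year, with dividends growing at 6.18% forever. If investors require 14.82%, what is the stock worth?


Formula: P = D1 / (r - g)
Spread: r - g = 0.1482 - 0.0618 = 0.0864
Substituting: P = $3.57 / 0.0864
P = $41.32

$41.32


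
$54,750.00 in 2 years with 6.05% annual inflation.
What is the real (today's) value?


Formula: Real value = nominal / (1 + inflation)^years
Price level: (1 + 0.0605)^2 = 1.12466
Real value = $54,750.00 / 1.12466 = $48,681.37

$48,681.37


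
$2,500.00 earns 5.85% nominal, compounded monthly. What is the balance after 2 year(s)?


Formula: FV = P * (1 + r/m)^(m*t)
Period rate: r/m = 0.0585 / 12 = 0.004875
Total periods: m*t = 12 * 2 = 24
Growth factor: (1 + 0.004875)^24 = 1.1238
FV = $2,500.00 * 1.1238 = $2,809.50

$2,809.50


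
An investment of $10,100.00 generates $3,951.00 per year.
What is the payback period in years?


Formula: Payback = investment / annual cash flow
Substituting: Payback = $10,100.00 / $3,951.00
Payback = 2.5563 years

2.5563 years


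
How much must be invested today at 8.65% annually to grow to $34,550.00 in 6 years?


Formula: PV = FV / (1 + r)^n
Substituting: PV = $34,550.00 / (1 + 0.0865)^6
Discount factor: (1.0865)^6 = 1.645047
PV = $34,550.00 / 1.645047 = $21,002.44

$21,002.44


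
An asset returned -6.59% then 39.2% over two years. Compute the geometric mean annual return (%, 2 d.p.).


Formula: Geometric mean = ((1+r1)*(1+r2))^(1/2) - 1
Product: (1 + -0.0659) * (1 + 0.392) = 0.9341 * 1.392 = 1.300267
Square root: 1.300267^0.5 = 1.140293
Geometric mean = 1.140293 - 1 = 0.140293
As percentage: 14.03%

14.03%


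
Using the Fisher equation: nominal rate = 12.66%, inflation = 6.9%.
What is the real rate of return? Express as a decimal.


Formula: (1 + r_real) = (1 + r_nom) / (1 + inflation)
Substituting: (1 + r_real) = 1.1266 / 1.069
(1 + r_real) = 1.053882
r_real = 1.053882 - 1 = 0.053882

0.053882


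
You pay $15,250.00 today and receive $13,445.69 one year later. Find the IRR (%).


Formula: IRR = C1/C0 - 1
Substituting: IRR = $13,445.69 / $15,250.00 - 1
Ratio: 0.881685 - 1 = -0.118315
IRR = -11.8315%

-11.8315%


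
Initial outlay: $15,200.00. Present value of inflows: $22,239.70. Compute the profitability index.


Formula: PI = PV(cash flows) / initial investment
Substituting: PI = $22,239.70 / $15,200.00
PI = 1.4631

1.4631


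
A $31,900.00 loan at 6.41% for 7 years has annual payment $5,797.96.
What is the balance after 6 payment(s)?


Formula: Balance = PV*(1+r)^k - PMT*((1+r)^k - 1)/r
Growth: (1 + 0.0641)^6 = 1.451759
Accumulated factor: ((1+r)^k - 1)/r = 7.047729
Balance = $31,900.00 * 1.451759 - $5,797.96 * 7.047729
Balance = $5,448.67

$5,448.67


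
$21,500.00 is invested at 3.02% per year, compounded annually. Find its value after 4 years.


Formula: FV = P * (1 + r)^n
Substituting: FV = $21,500.00 * (1 + 0.0302)^4
Growth factor: (1.0302)^4 = 1.126383
FV = $21,500.00 * 1.126383 = $24,217.24

$24,217.24


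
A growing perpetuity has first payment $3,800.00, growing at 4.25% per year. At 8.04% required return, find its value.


Formula: PV = C / (r - g)
Spread: r - g = 0.0804 - 0.0425 = 0.0379
Substituting: PV = $3,800.00 / 0.0379
PV = $100,263.85

$100,263.85


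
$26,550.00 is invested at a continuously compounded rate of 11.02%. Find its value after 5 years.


Formula: FV = P * e^(r*t)
Exponent: r*t = 0.1102 * 5 = 0.551
e^(0.551) = 1.734987
FV = $26,550.00 * 1.734987 = $46,063.91

$46,063.91


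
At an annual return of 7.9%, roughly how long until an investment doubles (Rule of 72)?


Formula: Years ≈ 72 / r
Substituting: Years ≈ 72 / 7.9
Years ≈ 9.1

9.1 years


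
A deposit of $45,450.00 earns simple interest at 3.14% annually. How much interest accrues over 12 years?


Formula: I = P * r * t
Substituting: I = $45,450.00 * 0.0314 * 12
Step: I = $45,450.00 * 0.3768
I = $17,125.56

$17,125.56


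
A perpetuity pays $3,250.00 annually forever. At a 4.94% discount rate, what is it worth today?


Formula: PV = C / r
Substituting: PV = $3,250.00 / 0.0494
PV = $65,789.47

$65,789.47


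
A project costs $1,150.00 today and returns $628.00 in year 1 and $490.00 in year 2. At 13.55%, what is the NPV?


Formula: NPV = C0 + C1/(1+r) + C2/(1+r)^2
Discount C1: $628.00 / (1 + 0.1355) = $553.06
Discount C2: $490.00 / (1 + 0.1355)^2 = $380.03
NPV = -$1,150.00 + $553.06 + $380.03 = -$216.91

-$216.91


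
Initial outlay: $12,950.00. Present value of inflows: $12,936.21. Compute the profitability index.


Formula: PI = PV(cash flows) / initial investment
Substituting: PI = $12,936.21 / $12,950.00
PI = 0.9989

0.9989


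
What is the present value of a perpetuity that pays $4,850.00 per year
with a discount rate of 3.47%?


Formula: PV = C / r
Substituting: PV = $4,850.00 / 0.0347
PV = $139,769.45

$139,769.45


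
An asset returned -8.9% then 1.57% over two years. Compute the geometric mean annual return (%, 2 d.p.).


Formula: Geometric mean = ((1+r1)*(1+r2))^(1/2) - 1
Product: (1 + -0.089) * (1 + 0.0157) = 0.911 * 1.0157 = 0.925303
Square root: 0.925303^0.5 = 0.961927
Geometric mean = 0.961927 - 1 = -0.038073
As percentage: -3.81%

-3.81%


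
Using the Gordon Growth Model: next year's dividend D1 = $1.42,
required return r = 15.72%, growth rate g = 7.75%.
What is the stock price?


Formula: P = D1 / (r - g)
Spread: r - g = 0.1572 - 0.0775 = 0.0797
Substituting: P = $1.42 / 0.0797
P = $17.82

$17.82


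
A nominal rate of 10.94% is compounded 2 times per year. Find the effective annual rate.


Formula: EAR = (1 + r/m)^m - 1
Period rate: r/m = 0.1094 / 2 = 0.0547
Compounding: (1 + 0.0547)^2 = 1.112392
EAR = 1.112392 - 1 = 0.112392

0.112392


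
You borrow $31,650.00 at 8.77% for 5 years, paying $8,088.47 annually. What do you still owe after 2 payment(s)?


Formula: Balance = PV*(1+r)^k - PMT*((1+r)^k - 1)/r
Growth: (1 + 0.0877)^2 = 1.183091
Accumulated factor: ((1+r)^k - 1)/r = 2.0877
Balance = $31,650.00 * 1.183091 - $8,088.47 * 2.0877
Balance = $20,558.54

$20,558.54


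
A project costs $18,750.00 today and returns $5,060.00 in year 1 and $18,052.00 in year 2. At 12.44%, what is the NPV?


Formula: NPV = C0 + C1/(1+r) + C2/(1+r)^2
Discount C1: $5,060.00 / (1 + 0.1244) = $4,500.18
Discount C2: $18,052.00 / (1 + 0.1244)^2 = $14,278.54
NPV = -$18,750.00 + $4,500.18 + $14,278.54 = $28.71

$28.71


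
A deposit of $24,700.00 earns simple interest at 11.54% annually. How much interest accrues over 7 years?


Formula: I = P * r * t
Substituting: I = $24,700.00 * 0.1154 * 7
Step: I = $24,700.00 * 0.8078
I = $19,952.66

$19,952.66


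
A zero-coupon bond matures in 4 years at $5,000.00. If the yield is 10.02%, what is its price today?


Formula: Price = FV / (1 + r)^n
Substituting: Price = $5,000.00 / (1 + 0.1002)^4
Discount factor: (1.1002)^4 = 1.465165
Price = $5,000.00 / 1.465165 = $3,412.58

$3,412.58


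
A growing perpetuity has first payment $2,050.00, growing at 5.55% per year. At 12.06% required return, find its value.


Formula: PV = C / (r - g)
Spread: r - g = 0.1206 - 0.0555 = 0.0651
Substituting: PV = $2,050.00 / 0.0651
PV = $31,490.02

$31,490.02


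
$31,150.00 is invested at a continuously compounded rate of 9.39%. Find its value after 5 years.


Formula: FV = P * e^(r*t)
Exponent: r*t = 0.0939 * 5 = 0.4695
e^(0.4695) = 1.599194
FV = $31,150.00 * 1.599194 = $49,814.91

$49,814.91


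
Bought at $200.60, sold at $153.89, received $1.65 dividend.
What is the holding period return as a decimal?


Formula: HPR = (P1 - P0 + D) / P0
Gain: $153.89 - $200.60 + $1.65 = -$45.06
HPR = -$45.06 / $200.60 = -0.2246

-0.2246


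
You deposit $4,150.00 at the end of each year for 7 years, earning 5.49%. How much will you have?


Formula: FV = PMT * ((1+r)^n - 1) / r
Growth factor: (1 + 0.0549)^7 = 1.453714
Numerator: 1.453714 - 1 = 0.453714
FV = $4,150.00 * 0.453714 / 0.0549 = $34,297.16

$34,297.16


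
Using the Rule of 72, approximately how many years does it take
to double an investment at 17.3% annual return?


Formula: Years ≈ 72 / r
Substituting: Years ≈ 72 / 17.3
Years ≈ 4.2

4.2 years


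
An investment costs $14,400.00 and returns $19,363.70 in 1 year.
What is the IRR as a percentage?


Formula: IRR = C1/C0 - 1
Substituting: IRR = $19,363.70 / $14,400.00 - 1
Ratio: 1.344701 - 1 = 0.344701
IRR = 34.4701%

34.4701%


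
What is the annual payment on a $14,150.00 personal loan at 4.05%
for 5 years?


Formula: PMT = PV * r / (1 - (1+r)^(-n))
Denominator: 1 - (1 + 0.0405)^(-5) = 0.180046
Numerator: $14,150.00 * 0.0405 = 573.075
PMT = 573.075 / 0.180046 = $3,182.94

$3,182.94


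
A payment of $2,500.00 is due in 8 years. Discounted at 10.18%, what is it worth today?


Formula: PV = FV / (1 + r)^n
Substituting: PV = $2,500.00 / (1 + 0.1018)^8
Discount factor: (1.1018)^8 = 2.171812
PV = $2,500.00 / 2.171812 = $1,151.11

$1,151.11


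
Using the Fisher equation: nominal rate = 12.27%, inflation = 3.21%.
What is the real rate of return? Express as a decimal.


Formula: (1 + r_real) = (1 + r_nom) / (1 + inflation)
Substituting: (1 + r_real) = 1.1227 / 1.0321
(1 + r_real) = 1.087782
r_real = 1.087782 - 1 = 0.087782

0.087782


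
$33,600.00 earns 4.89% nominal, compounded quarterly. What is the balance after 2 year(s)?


Formula: FV = P * (1 + r/m)^(m*t)
Period rate: r/m = 0.0489 / 4 = 0.012225
Total periods: m*t = 4 * 2 = 8
Growth factor: (1 + 0.012225)^8 = 1.102089
FV = $33,600.00 * 1.102089 = $37,030.17

$37,030.17


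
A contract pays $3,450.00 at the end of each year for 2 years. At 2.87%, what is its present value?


Formula: PV = PMT * (1 - (1+r)^(-n)) / r
Discount factor: (1 + 0.0287)^(-2) = 0.94498
Bracket: 1 - 0.94498 = 0.05502
PV = $3,450.00 * 0.05502 / 0.0287 = $6,613.93

$6,613.93


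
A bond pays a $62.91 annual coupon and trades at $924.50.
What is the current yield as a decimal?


Formula: Current yield = annual coupon / price
Substituting: CY = $62.91 / $924.50
CY = 0.068048

0.068048


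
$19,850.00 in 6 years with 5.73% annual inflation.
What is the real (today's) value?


Formula: Real value = nominal / (1 + inflation)^years
Price level: (1 + 0.0573)^6 = 1.396977
Real value = $19,850.00 / 1.396977 = $14,209.25

$14,209.25


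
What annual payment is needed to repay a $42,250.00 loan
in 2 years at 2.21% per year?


Formula: PMT = PV * r / (1 - (1+r)^(-n))
Denominator: 1 - (1 + 0.0221)^(-2) = 0.042777
Numerator: $42,250.00 * 0.0221 = 933.725
PMT = 933.725 / 0.042777 = $21,827.84

$21,827.84


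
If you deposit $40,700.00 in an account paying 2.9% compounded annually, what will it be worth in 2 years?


Formula: FV = P * (1 + r)^n
Substituting: FV = $40,700.00 * (1 + 0.029)^2
Growth factor: (1.029)^2 = 1.058841
FV = $40,700.00 * 1.058841 = $43,094.83

$43,094.83


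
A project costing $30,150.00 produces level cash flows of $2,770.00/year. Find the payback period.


Formula: Payback = investment / annual cash flow
Substituting: Payback = $30,150.00 / $2,770.00
Payback = 10.8845 years

10.8845 years


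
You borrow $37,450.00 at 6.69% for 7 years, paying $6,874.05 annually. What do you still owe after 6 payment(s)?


Formula: Balance = PV*(1+r)^k - PMT*((1+r)^k - 1)/r
Growth: (1 + 0.0669)^6 = 1.474831
Accumulated factor: ((1+r)^k - 1)/r = 7.097625
Balance = $37,450.00 * 1.474831 - $6,874.05 * 7.097625
Balance = $6,443.00

$6,443.00


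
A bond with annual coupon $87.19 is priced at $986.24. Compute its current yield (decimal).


Formula: Current yield = annual coupon / price
Substituting: CY = $87.19 / $986.24
CY = 0.088406

0.088406


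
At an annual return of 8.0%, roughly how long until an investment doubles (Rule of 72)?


Formula: Years ≈ 72 / r
Substituting: Years ≈ 72 / 8.0
Years ≈ 9.0

9.0 years


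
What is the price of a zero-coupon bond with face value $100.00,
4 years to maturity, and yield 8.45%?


Formula: Price = FV / (1 + r)^n
Substituting: Price = $100.00 / (1 + 0.0845)^4
Discount factor: (1.0845)^4 = 1.383306
Price = $100.00 / 1.383306 = $72.29

$72.29


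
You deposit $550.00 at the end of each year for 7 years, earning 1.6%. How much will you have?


Formula: FV = PMT * ((1+r)^n - 1) / r
Growth factor: (1 + 0.016)^7 = 1.117522
Numerator: 1.117522 - 1 = 0.117522
FV = $550.00 * 0.117522 / 0.016 = $4,039.81

$4,039.81


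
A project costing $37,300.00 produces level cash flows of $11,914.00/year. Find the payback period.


Formula: Payback = investment / annual cash flow
Substituting: Payback = $37,300.00 / $11,914.00
Payback = 3.1308 years

3.1308 years


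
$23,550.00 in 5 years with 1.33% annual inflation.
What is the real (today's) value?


Formula: Real value = nominal / (1 + inflation)^years
Price level: (1 + 0.0133)^5 = 1.068293
Real value = $23,550.00 / 1.068293 = $22,044.52

$22,044.52


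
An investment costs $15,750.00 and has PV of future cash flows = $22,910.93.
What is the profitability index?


Formula: PI = PV(cash flows) / initial investment
Substituting: PI = $22,910.93 / $15,750.00
PI = 1.4547

1.4547


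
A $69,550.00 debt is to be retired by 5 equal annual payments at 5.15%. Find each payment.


Formula: PMT = PV * r / (1 - (1+r)^(-n))
Denominator: 1 - (1 + 0.0515)^(-5) = 0.222047
Numerator: $69,550.00 * 0.0515 = 3581.825
PMT = 3581.825 / 0.222047 = $16,130.96

$16,130.96


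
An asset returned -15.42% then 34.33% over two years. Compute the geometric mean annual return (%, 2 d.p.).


Formula: Geometric mean = ((1+r1)*(1+r2))^(1/2) - 1
Product: (1 + -0.1542) * (1 + 0.3433) = 0.8458 * 1.3433 = 1.136163
Square root: 1.136163^0.5 = 1.06591
Geometric mean = 1.06591 - 1 = 0.06591
As percentage: 6.59%

6.59%


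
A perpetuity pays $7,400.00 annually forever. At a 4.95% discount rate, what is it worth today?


Formula: PV = C / r
Substituting: PV = $7,400.00 / 0.0495
PV = $149,494.95

$149,494.95


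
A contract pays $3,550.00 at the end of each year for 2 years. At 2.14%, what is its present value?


Formula: PV = PMT * (1 - (1+r)^(-n)) / r
Discount factor: (1 + 0.0214)^(-2) = 0.958536
Bracket: 1 - 0.958536 = 0.041464
PV = $3,550.00 * 0.041464 / 0.0214 = $6,878.42

$6,878.42


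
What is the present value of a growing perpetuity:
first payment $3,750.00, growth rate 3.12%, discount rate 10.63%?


Formula: PV = C / (r - g)
Spread: r - g = 0.1063 - 0.0312 = 0.0751
Substituting: PV = $3,750.00 / 0.0751
PV = $49,933.42

$49,933.42


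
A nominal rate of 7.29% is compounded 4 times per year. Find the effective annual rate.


Formula: EAR = (1 + r/m)^m - 1
Period rate: r/m = 0.0729 / 4 = 0.018225
Compounding: (1 + 0.018225)^4 = 1.074917
EAR = 1.074917 - 1 = 0.074917

0.074917


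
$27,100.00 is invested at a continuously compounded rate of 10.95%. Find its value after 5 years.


Formula: FV = P * e^(r*t)
Exponent: r*t = 0.1095 * 5 = 0.5475
e^(0.5475) = 1.728925
FV = $27,100.00 * 1.728925 = $46,853.88

$46,853.88


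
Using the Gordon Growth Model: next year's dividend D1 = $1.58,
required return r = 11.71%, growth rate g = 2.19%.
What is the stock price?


Formula: P = D1 / (r - g)
Spread: r - g = 0.1171 - 0.0219 = 0.0952
Substituting: P = $1.58 / 0.0952
P = $16.60

$16.60


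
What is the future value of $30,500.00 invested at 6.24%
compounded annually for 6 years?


Formula: FV = P * (1 + r)^n
Substituting: FV = $30,500.00 * (1 + 0.0624)^6
Growth factor: (1.0624)^6 = 1.437899
FV = $30,500.00 * 1.437899 = $43,855.92

$43,855.92


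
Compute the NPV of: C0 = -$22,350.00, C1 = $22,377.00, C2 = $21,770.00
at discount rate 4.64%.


Formula: NPV = C0 + C1/(1+r) + C2/(1+r)^2
Discount C1: $22,377.00 / (1 + 0.0464) = $21,384.75
Discount C2: $21,770.00 / (1 + 0.0464)^2 = $19,882.13
NPV = -$22,350.00 + $21,384.75 + $19,882.13 = $18,916.88

$18,916.88


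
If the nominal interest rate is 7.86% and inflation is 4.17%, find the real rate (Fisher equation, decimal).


Formula: (1 + r_real) = (1 + r_nom) / (1 + inflation)
Substituting: (1 + r_real) = 1.0786 / 1.0417
(1 + r_real) = 1.035423
r_real = 1.035423 - 1 = 0.035423

0.035423


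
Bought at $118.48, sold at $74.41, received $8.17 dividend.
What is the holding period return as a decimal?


Formula: HPR = (P1 - P0 + D) / P0
Gain: $74.41 - $118.48 + $8.17 = -$35.90
HPR = -$35.90 / $118.48 = -0.303

-0.303


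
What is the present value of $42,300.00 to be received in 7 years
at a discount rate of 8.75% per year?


Formula: PV = FV / (1 + r)^n
Substituting: PV = $42,300.00 / (1 + 0.0875)^7
Discount factor: (1.0875)^7 = 1.798891
PV = $42,300.00 / 1.798891 = $23,514.49

$23,514.49


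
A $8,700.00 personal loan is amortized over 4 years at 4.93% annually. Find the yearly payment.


Formula: PMT = PV * r / (1 - (1+r)^(-n))
Denominator: 1 - (1 + 0.0493)^(-4) = 0.1751
Numerator: $8,700.00 * 0.0493 = 428.91
PMT = 428.91 / 0.1751 = $2,449.51

$2,449.51


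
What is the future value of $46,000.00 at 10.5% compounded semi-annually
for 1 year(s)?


Formula: FV = P * (1 + r/m)^(m*t)
Period rate: r/m = 0.105 / 2 = 0.0525
Total periods: m*t = 2 * 1 = 2
Growth factor: (1 + 0.0525)^2 = 1.107756
FV = $46,000.00 * 1.107756 = $50,956.79

$50,956.79


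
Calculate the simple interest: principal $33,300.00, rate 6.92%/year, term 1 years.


Formula: I = P * r * t
Substituting: I = $33,300.00 * 0.0692 * 1
Step: I = $33,300.00 * 0.0692
I = $2,304.36

$2,304.36


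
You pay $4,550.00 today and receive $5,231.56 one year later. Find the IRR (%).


Formula: IRR = C1/C0 - 1
Substituting: IRR = $5,231.56 / $4,550.00 - 1
Ratio: 1.149793 - 1 = 0.149793
IRR = 14.9793%

14.9793%


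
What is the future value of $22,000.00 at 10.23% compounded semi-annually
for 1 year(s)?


Formula: FV = P * (1 + r/m)^(m*t)
Period rate: r/m = 0.1023 / 2 = 0.05115
Total periods: m*t = 2 * 1 = 2
Growth factor: (1 + 0.05115)^2 = 1.104916
FV = $22,000.00 * 1.104916 = $24,308.16

$24,308.16


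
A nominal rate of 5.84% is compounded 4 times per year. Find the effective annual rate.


Formula: EAR = (1 + r/m)^m - 1
Period rate: r/m = 0.0584 / 4 = 0.0146
Compounding: (1 + 0.0146)^4 = 1.059691
EAR = 1.059691 - 1 = 0.059691

0.059691


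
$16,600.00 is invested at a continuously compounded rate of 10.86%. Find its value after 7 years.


Formula: FV = P * e^(r*t)
Exponent: r*t = 0.1086 * 7 = 0.7602
e^(0.7602) = 2.138704
FV = $16,600.00 * 2.138704 = $35,502.49

$35,502.49


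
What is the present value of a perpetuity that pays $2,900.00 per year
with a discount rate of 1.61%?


Formula: PV = C / r
Substituting: PV = $2,900.00 / 0.0161
PV = $180,124.22

$180,124.22


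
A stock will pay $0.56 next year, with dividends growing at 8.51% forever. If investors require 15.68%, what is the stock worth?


Formula: P = D1 / (r - g)
Spread: r - g = 0.1568 - 0.0851 = 0.0717
Substituting: P = $0.56 / 0.0717
P = $7.81

$7.81


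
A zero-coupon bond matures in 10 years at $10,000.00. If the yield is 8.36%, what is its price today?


Formula: Price = FV / (1 + r)^n
Substituting: Price = $10,000.00 / (1 + 0.0836)^10
Discount factor: (1.0836)^10 = 2.231978
Price = $10,000.00 / 2.231978 = $4,480.33

$4,480.33


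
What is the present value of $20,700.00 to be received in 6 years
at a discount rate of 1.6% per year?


Formula: PV = FV / (1 + r)^n
Substituting: PV = $20,700.00 / (1 + 0.016)^6
Discount factor: (1.016)^6 = 1.099923
PV = $20,700.00 / 1.099923 = $18,819.50

$18,819.50


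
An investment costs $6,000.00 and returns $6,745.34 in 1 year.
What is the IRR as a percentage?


Formula: IRR = C1/C0 - 1
Substituting: IRR = $6,745.34 / $6,000.00 - 1
Ratio: 1.124223 - 1 = 0.124223
IRR = 12.4223%

12.4223%


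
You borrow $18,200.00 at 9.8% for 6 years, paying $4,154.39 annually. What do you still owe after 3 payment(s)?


Formula: Balance = PV*(1+r)^k - PMT*((1+r)^k - 1)/r
Growth: (1 + 0.098)^3 = 1.323753
Accumulated factor: ((1+r)^k - 1)/r = 3.303604
Balance = $18,200.00 * 1.323753 - $4,154.39 * 3.303604
Balance = $10,367.85

$10,367.85


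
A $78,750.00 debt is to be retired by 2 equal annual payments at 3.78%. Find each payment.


Formula: PMT = PV * r / (1 - (1+r)^(-n))
Denominator: 1 - (1 + 0.0378)^(-2) = 0.07152
Numerator: $78,750.00 * 0.0378 = 2976.75
PMT = 2976.75 / 0.07152 = $41,621.37

$41,621.37


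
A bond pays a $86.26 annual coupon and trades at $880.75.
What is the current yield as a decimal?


Formula: Current yield = annual coupon / price
Substituting: CY = $86.26 / $880.75
CY = 0.097939

0.097939


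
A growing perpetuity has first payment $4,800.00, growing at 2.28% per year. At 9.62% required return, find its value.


Formula: PV = C / (r - g)
Spread: r - g = 0.0962 - 0.0228 = 0.0734
Substituting: PV = $4,800.00 / 0.0734
PV = $65,395.10

$65,395.10


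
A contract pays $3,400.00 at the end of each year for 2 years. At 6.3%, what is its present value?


Formula: PV = PMT * (1 - (1+r)^(-n)) / r
Discount factor: (1 + 0.063)^(-2) = 0.88498
Bracket: 1 - 0.88498 = 0.11502
PV = $3,400.00 * 0.11502 / 0.063 = $6,207.43

$6,207.43


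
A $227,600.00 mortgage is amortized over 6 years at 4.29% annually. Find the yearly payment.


Formula: PMT = PV * r / (1 - (1+r)^(-n))
Denominator: 1 - (1 + 0.0429)^(-6) = 0.22278
Numerator: $227,600.00 * 0.0429 = 9764.04
PMT = 9764.04 / 0.22278 = $43,828.18

$43,828.18


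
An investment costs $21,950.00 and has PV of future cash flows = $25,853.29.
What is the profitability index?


Formula: PI = PV(cash flows) / initial investment
Substituting: PI = $25,853.29 / $21,950.00
PI = 1.1778

1.1778


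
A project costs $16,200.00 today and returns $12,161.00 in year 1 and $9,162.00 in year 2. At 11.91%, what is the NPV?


Formula: NPV = C0 + C1/(1+r) + C2/(1+r)^2
Discount C1: $12,161.00 / (1 + 0.1191) = $10,866.77
Discount C2: $9,162.00 / (1 + 0.1191)^2 = $7,315.64
NPV = -$16,200.00 + $10,866.77 + $7,315.64 = $1,982.41

$1,982.41


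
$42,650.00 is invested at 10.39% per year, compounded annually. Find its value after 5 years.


Formula: FV = P * (1 + r)^n
Substituting: FV = $42,650.00 * (1 + 0.1039)^5
Growth factor: (1.1039)^5 = 1.639263
FV = $42,650.00 * 1.639263 = $69,914.57

$69,914.57


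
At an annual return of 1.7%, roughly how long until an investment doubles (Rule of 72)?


Formula: Years ≈ 72 / r
Substituting: Years ≈ 72 / 1.7
Years ≈ 42.4

42.4 years


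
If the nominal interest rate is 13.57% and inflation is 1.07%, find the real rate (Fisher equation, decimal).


Formula: (1 + r_real) = (1 + r_nom) / (1 + inflation)
Substituting: (1 + r_real) = 1.1357 / 1.0107
(1 + r_real) = 1.123677
r_real = 1.123677 - 1 = 0.123677

0.123677


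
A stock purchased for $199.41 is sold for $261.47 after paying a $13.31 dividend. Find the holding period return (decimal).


Formula: HPR = (P1 - P0 + D) / P0
Gain: $261.47 - $199.41 + $13.31 = $75.37
HPR = $75.37 / $199.41 = 0.378

0.378


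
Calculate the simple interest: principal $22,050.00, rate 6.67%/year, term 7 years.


Formula: I = P * r * t
Substituting: I = $22,050.00 * 0.0667 * 7
Step: I = $22,050.00 * 0.4669
I = $10,295.15

$10,295.15


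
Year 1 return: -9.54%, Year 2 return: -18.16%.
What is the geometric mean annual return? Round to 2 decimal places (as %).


Formula: Geometric mean = ((1+r1)*(1+r2))^(1/2) - 1
Product: (1 + -0.0954) * (1 + -0.1816) = 0.9046 * 0.8184 = 0.740325
Square root: 0.740325^0.5 = 0.860421
Geometric mean = 0.860421 - 1 = -0.139579
As percentage: -13.96%

-13.96%


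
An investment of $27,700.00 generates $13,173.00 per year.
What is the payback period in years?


Formula: Payback = investment / annual cash flow
Substituting: Payback = $27,700.00 / $13,173.00
Payback = 2.1028 years

2.1028 years


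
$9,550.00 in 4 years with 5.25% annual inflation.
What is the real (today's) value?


Formula: Real value = nominal / (1 + inflation)^years
Price level: (1 + 0.0525)^4 = 1.227124
Real value = $9,550.00 / 1.227124 = $7,782.43

$7,782.43


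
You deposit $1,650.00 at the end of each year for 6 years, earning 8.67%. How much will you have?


Formula: FV = PMT * ((1+r)^n - 1) / r
Growth factor: (1 + 0.0867)^6 = 1.646865
Numerator: 1.646865 - 1 = 0.646865
FV = $1,650.00 * 0.646865 / 0.0867 = $12,310.58

$12,310.58


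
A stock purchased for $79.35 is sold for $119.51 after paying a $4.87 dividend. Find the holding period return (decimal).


Formula: HPR = (P1 - P0 + D) / P0
Gain: $119.51 - $79.35 + $4.87 = $45.03
HPR = $45.03 / $79.35 = 0.5675

0.5675


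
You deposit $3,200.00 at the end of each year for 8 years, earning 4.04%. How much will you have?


Formula: FV = PMT * ((1+r)^n - 1) / r
Growth factor: (1 + 0.0404)^8 = 1.372786
Numerator: 1.372786 - 1 = 0.372786
FV = $3,200.00 * 0.372786 / 0.0404 = $29,527.58

$29,527.58


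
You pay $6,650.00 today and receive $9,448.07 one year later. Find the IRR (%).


Formula: IRR = C1/C0 - 1
Substituting: IRR = $9,448.07 / $6,650.00 - 1
Ratio: 1.420762 - 1 = 0.420762
IRR = 42.0762%

42.0762%


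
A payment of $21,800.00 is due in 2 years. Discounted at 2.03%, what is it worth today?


Formula: PV = FV / (1 + r)^n
Substituting: PV = $21,800.00 / (1 + 0.0203)^2
Discount factor: (1.0203)^2 = 1.041012
PV = $21,800.00 / 1.041012 = $20,941.16

$20,941.16


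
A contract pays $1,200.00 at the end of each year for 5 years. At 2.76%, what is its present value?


Formula: PV = PMT * (1 - (1+r)^(-n)) / r
Discount factor: (1 + 0.0276)^(-5) = 0.872729
Bracket: 1 - 0.872729 = 0.127271
PV = $1,200.00 * 0.127271 / 0.0276 = $5,533.51

$5,533.51
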